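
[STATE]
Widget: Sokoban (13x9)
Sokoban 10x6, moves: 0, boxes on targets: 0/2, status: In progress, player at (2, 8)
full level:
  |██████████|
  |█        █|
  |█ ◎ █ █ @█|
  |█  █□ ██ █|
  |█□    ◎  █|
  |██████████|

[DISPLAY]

██████████   
█        █   
█ ◎ █ █ @█   
█  █□ ██ █   
█□    ◎  █   
██████████   
Moves: 0  0/2
             
             


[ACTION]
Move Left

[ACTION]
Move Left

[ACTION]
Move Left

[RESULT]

██████████   
█        █   
█ ◎ █ █@ █   
█  █□ ██ █   
█□    ◎  █   
██████████   
Moves: 1  0/2
             
             


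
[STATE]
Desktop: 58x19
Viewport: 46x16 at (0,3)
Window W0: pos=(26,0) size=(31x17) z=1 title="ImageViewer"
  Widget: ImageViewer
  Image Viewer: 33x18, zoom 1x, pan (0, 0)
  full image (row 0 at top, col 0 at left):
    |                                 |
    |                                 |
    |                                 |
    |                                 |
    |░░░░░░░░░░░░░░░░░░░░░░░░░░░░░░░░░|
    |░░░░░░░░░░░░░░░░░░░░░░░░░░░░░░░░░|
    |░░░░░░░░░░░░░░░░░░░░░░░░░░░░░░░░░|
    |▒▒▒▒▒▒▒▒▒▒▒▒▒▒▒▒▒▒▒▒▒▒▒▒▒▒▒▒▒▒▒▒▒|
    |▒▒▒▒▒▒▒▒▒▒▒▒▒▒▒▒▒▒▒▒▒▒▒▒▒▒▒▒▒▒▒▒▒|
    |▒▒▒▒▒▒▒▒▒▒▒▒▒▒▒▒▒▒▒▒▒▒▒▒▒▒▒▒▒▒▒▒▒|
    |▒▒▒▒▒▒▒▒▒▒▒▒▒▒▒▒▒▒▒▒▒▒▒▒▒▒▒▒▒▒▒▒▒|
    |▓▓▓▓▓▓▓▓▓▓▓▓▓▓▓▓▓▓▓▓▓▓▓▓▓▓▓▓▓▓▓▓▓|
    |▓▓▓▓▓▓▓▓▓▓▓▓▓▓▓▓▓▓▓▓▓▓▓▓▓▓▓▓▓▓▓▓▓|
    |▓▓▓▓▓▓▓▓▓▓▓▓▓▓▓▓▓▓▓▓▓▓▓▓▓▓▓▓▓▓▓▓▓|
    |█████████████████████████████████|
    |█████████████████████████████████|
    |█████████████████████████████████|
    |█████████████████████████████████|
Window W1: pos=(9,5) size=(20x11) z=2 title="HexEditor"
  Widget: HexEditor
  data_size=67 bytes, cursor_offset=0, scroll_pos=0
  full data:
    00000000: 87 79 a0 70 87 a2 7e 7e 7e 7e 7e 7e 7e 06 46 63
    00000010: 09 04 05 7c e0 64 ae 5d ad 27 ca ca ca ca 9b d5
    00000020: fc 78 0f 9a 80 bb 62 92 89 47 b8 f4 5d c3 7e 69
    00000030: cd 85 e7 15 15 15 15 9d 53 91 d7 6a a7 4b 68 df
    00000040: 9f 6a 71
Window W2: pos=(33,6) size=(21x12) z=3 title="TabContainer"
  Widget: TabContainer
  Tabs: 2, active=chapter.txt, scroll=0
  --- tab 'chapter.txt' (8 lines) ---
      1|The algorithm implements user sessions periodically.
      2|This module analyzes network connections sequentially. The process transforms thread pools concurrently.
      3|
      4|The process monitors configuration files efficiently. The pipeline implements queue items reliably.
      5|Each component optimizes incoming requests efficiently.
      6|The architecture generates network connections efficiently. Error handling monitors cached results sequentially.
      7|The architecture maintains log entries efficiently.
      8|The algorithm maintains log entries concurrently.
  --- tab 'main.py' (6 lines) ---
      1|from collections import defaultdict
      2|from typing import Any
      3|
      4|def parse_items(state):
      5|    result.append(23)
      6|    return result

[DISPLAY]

                          ┃                   
                          ┃                   
         ┏━━━━━━━━━━━━━━━━━━┓                 
         ┃ HexEditor        ┃    ┏━━━━━━━━━━━━
         ┠──────────────────┨░░░░┃ TabContaine
         ┃00000000  87 79 a0┃░░░░┠────────────
         ┃00000010  09 04 05┃░░░░┃[chapter.txt
         ┃00000020  fc 78 0f┃▒▒▒▒┃────────────
         ┃00000030  cd 85 e7┃▒▒▒▒┃The algorith
         ┃00000040  9f 6a 71┃▒▒▒▒┃This module 
         ┃                  ┃▒▒▒▒┃            
         ┃                  ┃▓▓▓▓┃The process 
         ┗━━━━━━━━━━━━━━━━━━┛▓▓▓▓┃Each compone
                          ┗━━━━━━┃The architec
                                 ┗━━━━━━━━━━━━
                                              


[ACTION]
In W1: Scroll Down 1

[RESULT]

                          ┃                   
                          ┃                   
         ┏━━━━━━━━━━━━━━━━━━┓                 
         ┃ HexEditor        ┃    ┏━━━━━━━━━━━━
         ┠──────────────────┨░░░░┃ TabContaine
         ┃00000010  09 04 05┃░░░░┠────────────
         ┃00000020  fc 78 0f┃░░░░┃[chapter.txt
         ┃00000030  cd 85 e7┃▒▒▒▒┃────────────
         ┃00000040  9f 6a 71┃▒▒▒▒┃The algorith
         ┃                  ┃▒▒▒▒┃This module 
         ┃                  ┃▒▒▒▒┃            
         ┃                  ┃▓▓▓▓┃The process 
         ┗━━━━━━━━━━━━━━━━━━┛▓▓▓▓┃Each compone
                          ┗━━━━━━┃The architec
                                 ┗━━━━━━━━━━━━
                                              


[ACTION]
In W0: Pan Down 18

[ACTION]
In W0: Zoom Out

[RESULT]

                          ┃                   
                          ┃                   
         ┏━━━━━━━━━━━━━━━━━━┓                 
         ┃ HexEditor        ┃    ┏━━━━━━━━━━━━
         ┠──────────────────┨    ┃ TabContaine
         ┃00000010  09 04 05┃    ┠────────────
         ┃00000020  fc 78 0f┃    ┃[chapter.txt
         ┃00000030  cd 85 e7┃    ┃────────────
         ┃00000040  9f 6a 71┃    ┃The algorith
         ┃                  ┃    ┃This module 
         ┃                  ┃    ┃            
         ┃                  ┃    ┃The process 
         ┗━━━━━━━━━━━━━━━━━━┛    ┃Each compone
                          ┗━━━━━━┃The architec
                                 ┗━━━━━━━━━━━━
                                              


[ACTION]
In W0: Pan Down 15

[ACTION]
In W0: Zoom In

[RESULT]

                          ┃███████████████████
                          ┃███████████████████
         ┏━━━━━━━━━━━━━━━━━━┓█████████████████
         ┃ HexEditor        ┃    ┏━━━━━━━━━━━━
         ┠──────────────────┨    ┃ TabContaine
         ┃00000010  09 04 05┃    ┠────────────
         ┃00000020  fc 78 0f┃    ┃[chapter.txt
         ┃00000030  cd 85 e7┃    ┃────────────
         ┃00000040  9f 6a 71┃    ┃The algorith
         ┃                  ┃    ┃This module 
         ┃                  ┃    ┃            
         ┃                  ┃    ┃The process 
         ┗━━━━━━━━━━━━━━━━━━┛    ┃Each compone
                          ┗━━━━━━┃The architec
                                 ┗━━━━━━━━━━━━
                                              


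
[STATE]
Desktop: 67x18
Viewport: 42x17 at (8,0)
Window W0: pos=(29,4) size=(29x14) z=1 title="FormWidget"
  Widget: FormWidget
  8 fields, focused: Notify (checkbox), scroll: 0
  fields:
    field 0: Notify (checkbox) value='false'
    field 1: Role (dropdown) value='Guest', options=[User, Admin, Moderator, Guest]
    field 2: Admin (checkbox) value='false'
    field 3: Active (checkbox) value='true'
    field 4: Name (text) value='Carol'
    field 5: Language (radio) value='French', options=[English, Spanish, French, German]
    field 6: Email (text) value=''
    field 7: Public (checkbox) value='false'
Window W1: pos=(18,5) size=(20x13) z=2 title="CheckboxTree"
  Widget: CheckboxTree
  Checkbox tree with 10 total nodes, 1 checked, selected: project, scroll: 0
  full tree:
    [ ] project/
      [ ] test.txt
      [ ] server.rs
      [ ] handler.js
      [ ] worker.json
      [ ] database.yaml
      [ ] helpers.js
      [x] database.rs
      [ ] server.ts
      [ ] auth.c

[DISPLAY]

                                          
                                          
                                          
                                          
                     ┏━━━━━━━━━━━━━━━━━━━━
          ┏━━━━━━━━━━━━━━━━━━┓get         
          ┃ CheckboxTree     ┃────────────
          ┠──────────────────┨:     [ ]   
          ┃>[-] project/     ┃      [Guest
          ┃   [ ] test.txt   ┃      [ ]   
          ┃   [ ] server.rs  ┃:     [x]   
          ┃   [ ] handler.js ┃      [Carol
          ┃   [ ] worker.json┃ge:   ( ) En
          ┃   [ ] database.ya┃      [     
          ┃   [ ] helpers.js ┃:     [ ]   
          ┃   [x] database.rs┃            
          ┃   [ ] server.ts  ┃            


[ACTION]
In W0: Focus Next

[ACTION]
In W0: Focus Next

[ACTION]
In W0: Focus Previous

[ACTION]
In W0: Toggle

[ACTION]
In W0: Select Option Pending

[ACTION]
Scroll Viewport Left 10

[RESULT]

                                          
                                          
                                          
                                          
                             ┏━━━━━━━━━━━━
                  ┏━━━━━━━━━━━━━━━━━━┓get 
                  ┃ CheckboxTree     ┃────
                  ┠──────────────────┨:   
                  ┃>[-] project/     ┃    
                  ┃   [ ] test.txt   ┃    
                  ┃   [ ] server.rs  ┃:   
                  ┃   [ ] handler.js ┃    
                  ┃   [ ] worker.json┃ge: 
                  ┃   [ ] database.ya┃    
                  ┃   [ ] helpers.js ┃:   
                  ┃   [x] database.rs┃    
                  ┃   [ ] server.ts  ┃    


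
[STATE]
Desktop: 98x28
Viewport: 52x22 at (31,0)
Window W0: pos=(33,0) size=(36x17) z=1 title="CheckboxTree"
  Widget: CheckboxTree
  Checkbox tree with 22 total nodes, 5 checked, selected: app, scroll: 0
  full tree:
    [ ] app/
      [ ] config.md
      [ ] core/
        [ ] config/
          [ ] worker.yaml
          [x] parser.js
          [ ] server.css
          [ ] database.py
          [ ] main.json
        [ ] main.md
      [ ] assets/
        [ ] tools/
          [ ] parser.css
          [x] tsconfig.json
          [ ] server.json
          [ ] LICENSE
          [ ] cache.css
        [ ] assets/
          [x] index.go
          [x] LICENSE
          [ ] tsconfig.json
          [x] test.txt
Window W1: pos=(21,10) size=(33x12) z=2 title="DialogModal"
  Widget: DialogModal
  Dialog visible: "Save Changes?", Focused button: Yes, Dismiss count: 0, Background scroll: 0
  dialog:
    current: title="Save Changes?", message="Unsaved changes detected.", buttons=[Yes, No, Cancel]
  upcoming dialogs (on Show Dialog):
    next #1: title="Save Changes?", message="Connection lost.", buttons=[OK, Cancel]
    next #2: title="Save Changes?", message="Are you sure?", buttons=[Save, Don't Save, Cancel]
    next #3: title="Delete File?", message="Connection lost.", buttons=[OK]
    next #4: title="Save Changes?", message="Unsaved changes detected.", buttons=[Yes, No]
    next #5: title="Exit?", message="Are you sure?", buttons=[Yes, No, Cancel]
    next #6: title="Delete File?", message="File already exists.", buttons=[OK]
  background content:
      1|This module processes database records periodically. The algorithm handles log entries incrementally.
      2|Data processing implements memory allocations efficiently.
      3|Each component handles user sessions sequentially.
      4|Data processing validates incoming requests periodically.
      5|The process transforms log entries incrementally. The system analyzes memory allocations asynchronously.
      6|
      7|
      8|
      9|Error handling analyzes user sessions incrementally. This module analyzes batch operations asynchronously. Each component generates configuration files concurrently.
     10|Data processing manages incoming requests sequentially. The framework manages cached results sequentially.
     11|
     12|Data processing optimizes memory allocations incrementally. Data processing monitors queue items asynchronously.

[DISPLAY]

  ┏━━━━━━━━━━━━━━━━━━━━━━━━━━━━━━━━━━┓              
  ┃ CheckboxTree                     ┃              
  ┠──────────────────────────────────┨              
  ┃>[-] app/                         ┃              
  ┃   [ ] config.md                  ┃              
  ┃   [-] core/                      ┃              
  ┃     [-] config/                  ┃              
  ┃       [ ] worker.yaml            ┃              
  ┃       [x] parser.js              ┃              
  ┃       [ ] server.css             ┃              
━━━━━━━━━━━━━━━━━━━━━━┓py            ┃              
dal                   ┃              ┃              
──────────────────────┨              ┃              
le processes database ┃              ┃              
───────────────────┐mo┃              ┃              
Save Changes?      │es┃s             ┃              
d changes detected.│om┃━━━━━━━━━━━━━━┛              
s]  No   Cancel    │tr┃                             
───────────────────┘  ┃                             
                      ┃                             
                      ┃                             
━━━━━━━━━━━━━━━━━━━━━━┛                             


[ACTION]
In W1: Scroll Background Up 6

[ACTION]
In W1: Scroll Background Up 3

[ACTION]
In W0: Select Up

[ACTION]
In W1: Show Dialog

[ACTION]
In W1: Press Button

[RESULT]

  ┏━━━━━━━━━━━━━━━━━━━━━━━━━━━━━━━━━━┓              
  ┃ CheckboxTree                     ┃              
  ┠──────────────────────────────────┨              
  ┃>[-] app/                         ┃              
  ┃   [ ] config.md                  ┃              
  ┃   [-] core/                      ┃              
  ┃     [-] config/                  ┃              
  ┃       [ ] worker.yaml            ┃              
  ┃       [x] parser.js              ┃              
  ┃       [ ] server.css             ┃              
━━━━━━━━━━━━━━━━━━━━━━┓py            ┃              
dal                   ┃              ┃              
──────────────────────┨              ┃              
le processes database ┃              ┃              
essing implements memo┃              ┃              
onent handles user ses┃s             ┃              
essing validates incom┃━━━━━━━━━━━━━━┛              
ss transforms log entr┃                             
                      ┃                             
                      ┃                             
                      ┃                             
━━━━━━━━━━━━━━━━━━━━━━┛                             


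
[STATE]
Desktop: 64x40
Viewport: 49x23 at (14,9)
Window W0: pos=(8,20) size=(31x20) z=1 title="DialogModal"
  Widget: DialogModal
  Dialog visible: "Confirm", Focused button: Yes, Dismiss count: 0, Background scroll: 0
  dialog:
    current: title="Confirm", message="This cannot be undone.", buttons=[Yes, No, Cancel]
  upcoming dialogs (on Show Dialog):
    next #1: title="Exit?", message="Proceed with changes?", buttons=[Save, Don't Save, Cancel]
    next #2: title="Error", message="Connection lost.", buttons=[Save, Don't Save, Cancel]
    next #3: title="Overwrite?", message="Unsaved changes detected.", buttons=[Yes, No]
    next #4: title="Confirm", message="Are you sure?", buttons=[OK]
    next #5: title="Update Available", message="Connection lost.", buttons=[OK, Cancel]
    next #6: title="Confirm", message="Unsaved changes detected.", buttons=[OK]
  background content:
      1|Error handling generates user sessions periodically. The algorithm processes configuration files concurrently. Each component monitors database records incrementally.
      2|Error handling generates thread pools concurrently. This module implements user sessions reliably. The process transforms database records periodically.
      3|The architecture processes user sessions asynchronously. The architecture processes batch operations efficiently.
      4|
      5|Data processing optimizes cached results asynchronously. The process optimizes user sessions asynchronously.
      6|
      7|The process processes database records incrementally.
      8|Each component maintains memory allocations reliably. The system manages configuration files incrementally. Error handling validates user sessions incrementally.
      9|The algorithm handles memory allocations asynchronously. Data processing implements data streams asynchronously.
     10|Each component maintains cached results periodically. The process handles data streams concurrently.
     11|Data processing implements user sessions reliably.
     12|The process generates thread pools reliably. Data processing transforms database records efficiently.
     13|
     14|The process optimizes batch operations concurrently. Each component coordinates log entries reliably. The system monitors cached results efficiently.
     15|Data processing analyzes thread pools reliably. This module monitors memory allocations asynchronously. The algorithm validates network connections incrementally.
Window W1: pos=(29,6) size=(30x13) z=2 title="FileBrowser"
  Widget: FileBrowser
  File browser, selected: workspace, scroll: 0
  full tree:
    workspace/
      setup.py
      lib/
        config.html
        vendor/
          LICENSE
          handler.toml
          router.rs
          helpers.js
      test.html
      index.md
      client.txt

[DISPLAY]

               ┃> [-] workspace/            ┃    
               ┃    setup.py                ┃    
               ┃    [+] lib/                ┃    
               ┃    test.html               ┃    
               ┃    index.md                ┃    
               ┃    client.txt              ┃    
               ┃                            ┃    
               ┃                            ┃    
               ┃                            ┃    
               ┗━━━━━━━━━━━━━━━━━━━━━━━━━━━━┛    
                                                 
━━━━━━━━━━━━━━━━━━━━━━━━┓                        
ogModal                 ┃                        
────────────────────────┨                        
 handling generates user┃                        
 handling generates thre┃                        
rchitecture processes us┃                        
                        ┃                        
processing optimizes cac┃                        
─────────────────────┐  ┃                        
      Confirm        │as┃                        
his cannot be undone.│mo┃                        
[Yes]  No   Cancel   │y ┃                        


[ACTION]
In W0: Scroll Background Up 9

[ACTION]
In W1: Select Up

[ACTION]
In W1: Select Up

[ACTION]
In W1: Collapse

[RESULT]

               ┃> [+] workspace/            ┃    
               ┃                            ┃    
               ┃                            ┃    
               ┃                            ┃    
               ┃                            ┃    
               ┃                            ┃    
               ┃                            ┃    
               ┃                            ┃    
               ┃                            ┃    
               ┗━━━━━━━━━━━━━━━━━━━━━━━━━━━━┛    
                                                 
━━━━━━━━━━━━━━━━━━━━━━━━┓                        
ogModal                 ┃                        
────────────────────────┨                        
 handling generates user┃                        
 handling generates thre┃                        
rchitecture processes us┃                        
                        ┃                        
processing optimizes cac┃                        
─────────────────────┐  ┃                        
      Confirm        │as┃                        
his cannot be undone.│mo┃                        
[Yes]  No   Cancel   │y ┃                        


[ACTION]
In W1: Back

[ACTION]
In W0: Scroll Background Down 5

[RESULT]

               ┃> [+] workspace/            ┃    
               ┃                            ┃    
               ┃                            ┃    
               ┃                            ┃    
               ┃                            ┃    
               ┃                            ┃    
               ┃                            ┃    
               ┃                            ┃    
               ┃                            ┃    
               ┗━━━━━━━━━━━━━━━━━━━━━━━━━━━━┛    
                                                 
━━━━━━━━━━━━━━━━━━━━━━━━┓                        
ogModal                 ┃                        
────────────────────────┨                        
                        ┃                        
rocess processes databas┃                        
component maintains memo┃                        
lgorithm handles memory ┃                        
component maintains cach┃                        
─────────────────────┐us┃                        
      Confirm        │d ┃                        
his cannot be undone.│  ┃                        
[Yes]  No   Cancel   │ o┃                        


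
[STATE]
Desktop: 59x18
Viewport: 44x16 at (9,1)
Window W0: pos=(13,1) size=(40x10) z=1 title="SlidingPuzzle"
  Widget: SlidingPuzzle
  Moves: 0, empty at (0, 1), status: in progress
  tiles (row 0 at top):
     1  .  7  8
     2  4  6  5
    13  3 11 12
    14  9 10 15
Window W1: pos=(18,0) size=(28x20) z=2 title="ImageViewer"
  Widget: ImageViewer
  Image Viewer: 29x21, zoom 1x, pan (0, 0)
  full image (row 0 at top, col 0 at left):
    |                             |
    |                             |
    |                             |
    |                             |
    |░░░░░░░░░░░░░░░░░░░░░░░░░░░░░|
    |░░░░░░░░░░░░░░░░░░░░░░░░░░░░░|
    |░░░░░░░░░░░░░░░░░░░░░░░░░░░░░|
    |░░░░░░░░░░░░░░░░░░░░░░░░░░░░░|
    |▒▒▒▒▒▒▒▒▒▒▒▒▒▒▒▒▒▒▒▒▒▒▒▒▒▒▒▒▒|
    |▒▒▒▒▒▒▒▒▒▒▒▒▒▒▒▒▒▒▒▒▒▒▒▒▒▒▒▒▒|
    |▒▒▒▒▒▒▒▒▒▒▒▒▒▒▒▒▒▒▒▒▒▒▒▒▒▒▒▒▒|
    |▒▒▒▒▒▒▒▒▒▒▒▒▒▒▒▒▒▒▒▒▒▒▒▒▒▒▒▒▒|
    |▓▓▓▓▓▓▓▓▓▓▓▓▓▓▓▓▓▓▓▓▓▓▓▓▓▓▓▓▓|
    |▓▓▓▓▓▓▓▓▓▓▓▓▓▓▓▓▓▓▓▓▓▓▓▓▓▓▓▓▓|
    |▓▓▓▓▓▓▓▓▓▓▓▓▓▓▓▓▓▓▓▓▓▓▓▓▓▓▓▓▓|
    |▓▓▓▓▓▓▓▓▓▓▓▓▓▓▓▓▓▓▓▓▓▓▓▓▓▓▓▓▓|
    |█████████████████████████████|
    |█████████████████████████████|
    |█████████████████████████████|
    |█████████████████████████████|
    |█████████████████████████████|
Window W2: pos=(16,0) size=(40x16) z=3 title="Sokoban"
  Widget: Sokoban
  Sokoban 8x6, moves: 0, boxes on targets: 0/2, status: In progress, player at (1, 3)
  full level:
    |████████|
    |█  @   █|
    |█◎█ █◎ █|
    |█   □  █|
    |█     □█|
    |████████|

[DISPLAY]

    ┏━━┃ Sokoban                            
    ┃ S┠────────────────────────────────────
    ┠──┃████████                            
    ┃┌─┃█  @   █                            
    ┃│ ┃█◎█ █◎ █                            
    ┃├─┃█   □  █                            
    ┃│ ┃█     □█                            
    ┃├─┃████████                            
    ┃│ ┃Moves: 0  0/2                       
    ┗━━┃                                    
       ┃                                    
       ┃                                    
       ┃                                    
       ┃                                    
       ┗━━━━━━━━━━━━━━━━━━━━━━━━━━━━━━━━━━━━
         ┃▓▓▓▓▓▓▓▓▓▓▓▓▓▓▓▓▓▓▓▓▓▓▓▓▓▓┃       


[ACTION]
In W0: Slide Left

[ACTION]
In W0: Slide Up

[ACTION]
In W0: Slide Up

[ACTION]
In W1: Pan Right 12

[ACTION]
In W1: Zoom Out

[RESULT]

    ┏━━┃ Sokoban                            
    ┃ S┠────────────────────────────────────
    ┠──┃████████                            
    ┃┌─┃█  @   █                            
    ┃│ ┃█◎█ █◎ █                            
    ┃├─┃█   □  █                            
    ┃│ ┃█     □█                            
    ┃├─┃████████                            
    ┃│ ┃Moves: 0  0/2                       
    ┗━━┃                                    
       ┃                                    
       ┃                                    
       ┃                                    
       ┃                                    
       ┗━━━━━━━━━━━━━━━━━━━━━━━━━━━━━━━━━━━━
         ┃▓▓▓▓▓▓▓▓▓▓▓▓▓▓▓▓▓         ┃       


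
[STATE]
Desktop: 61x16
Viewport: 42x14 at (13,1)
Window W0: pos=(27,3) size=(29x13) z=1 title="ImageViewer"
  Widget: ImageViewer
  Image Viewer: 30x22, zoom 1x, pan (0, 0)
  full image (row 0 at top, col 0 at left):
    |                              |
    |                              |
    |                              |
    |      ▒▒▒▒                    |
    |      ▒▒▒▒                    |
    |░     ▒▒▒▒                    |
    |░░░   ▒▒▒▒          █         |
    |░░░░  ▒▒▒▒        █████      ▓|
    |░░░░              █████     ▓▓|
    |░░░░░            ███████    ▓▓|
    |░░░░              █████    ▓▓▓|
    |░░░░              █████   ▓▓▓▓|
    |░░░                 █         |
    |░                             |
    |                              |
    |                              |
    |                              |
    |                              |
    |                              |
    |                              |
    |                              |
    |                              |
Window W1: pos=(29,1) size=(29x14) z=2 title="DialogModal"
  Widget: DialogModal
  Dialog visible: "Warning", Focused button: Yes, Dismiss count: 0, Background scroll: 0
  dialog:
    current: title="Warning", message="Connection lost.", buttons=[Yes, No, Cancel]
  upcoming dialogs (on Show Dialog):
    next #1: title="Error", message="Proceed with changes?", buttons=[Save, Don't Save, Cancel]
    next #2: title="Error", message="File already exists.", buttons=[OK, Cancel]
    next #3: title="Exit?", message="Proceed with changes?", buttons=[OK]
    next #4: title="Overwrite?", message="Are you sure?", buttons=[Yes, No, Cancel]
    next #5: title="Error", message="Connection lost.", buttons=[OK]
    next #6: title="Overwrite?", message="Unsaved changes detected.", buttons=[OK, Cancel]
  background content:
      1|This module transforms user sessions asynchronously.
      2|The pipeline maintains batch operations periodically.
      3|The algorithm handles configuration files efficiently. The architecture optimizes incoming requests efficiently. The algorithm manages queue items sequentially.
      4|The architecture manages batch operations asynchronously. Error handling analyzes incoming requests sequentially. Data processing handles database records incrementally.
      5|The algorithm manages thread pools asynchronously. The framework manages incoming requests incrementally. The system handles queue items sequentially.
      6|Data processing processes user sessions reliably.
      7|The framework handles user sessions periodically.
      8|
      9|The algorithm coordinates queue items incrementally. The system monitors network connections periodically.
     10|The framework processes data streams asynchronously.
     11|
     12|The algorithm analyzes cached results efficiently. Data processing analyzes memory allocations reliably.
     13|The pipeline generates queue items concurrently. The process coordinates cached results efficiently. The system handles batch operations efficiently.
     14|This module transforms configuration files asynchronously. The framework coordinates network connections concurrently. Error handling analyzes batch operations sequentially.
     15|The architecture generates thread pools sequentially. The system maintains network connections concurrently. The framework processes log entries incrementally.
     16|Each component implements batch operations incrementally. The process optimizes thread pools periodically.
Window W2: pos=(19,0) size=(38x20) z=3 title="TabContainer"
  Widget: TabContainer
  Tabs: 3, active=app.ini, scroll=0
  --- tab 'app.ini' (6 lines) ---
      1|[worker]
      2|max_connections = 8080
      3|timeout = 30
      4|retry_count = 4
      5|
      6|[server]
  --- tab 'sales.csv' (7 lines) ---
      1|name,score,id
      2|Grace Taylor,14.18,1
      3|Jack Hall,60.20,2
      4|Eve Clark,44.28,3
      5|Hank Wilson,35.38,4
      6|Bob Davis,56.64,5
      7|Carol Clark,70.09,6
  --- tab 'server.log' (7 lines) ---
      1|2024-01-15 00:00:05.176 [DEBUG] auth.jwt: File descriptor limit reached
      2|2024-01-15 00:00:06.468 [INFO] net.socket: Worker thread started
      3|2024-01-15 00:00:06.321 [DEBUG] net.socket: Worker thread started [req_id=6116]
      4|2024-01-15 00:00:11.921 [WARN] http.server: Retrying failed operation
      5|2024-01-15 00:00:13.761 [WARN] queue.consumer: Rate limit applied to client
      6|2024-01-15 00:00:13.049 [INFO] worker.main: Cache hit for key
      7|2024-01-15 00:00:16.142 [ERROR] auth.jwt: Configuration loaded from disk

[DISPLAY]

      ┃ TabContainer                      
      ┠───────────────────────────────────
      ┃[app.ini]│ sales.csv │ server.log  
      ┃───────────────────────────────────
      ┃[worker]                           
      ┃max_connections = 8080             
      ┃timeout = 30                       
      ┃retry_count = 4                    
      ┃                                   
      ┃[server]                           
      ┃                                   
      ┃                                   
      ┃                                   
      ┃                                   


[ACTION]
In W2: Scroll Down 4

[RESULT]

      ┃ TabContainer                      
      ┠───────────────────────────────────
      ┃[app.ini]│ sales.csv │ server.log  
      ┃───────────────────────────────────
      ┃                                   
      ┃[server]                           
      ┃                                   
      ┃                                   
      ┃                                   
      ┃                                   
      ┃                                   
      ┃                                   
      ┃                                   
      ┃                                   


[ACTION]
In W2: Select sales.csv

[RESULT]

      ┃ TabContainer                      
      ┠───────────────────────────────────
      ┃ app.ini │[sales.csv]│ server.log  
      ┃───────────────────────────────────
      ┃name,score,id                      
      ┃Grace Taylor,14.18,1               
      ┃Jack Hall,60.20,2                  
      ┃Eve Clark,44.28,3                  
      ┃Hank Wilson,35.38,4                
      ┃Bob Davis,56.64,5                  
      ┃Carol Clark,70.09,6                
      ┃                                   
      ┃                                   
      ┃                                   


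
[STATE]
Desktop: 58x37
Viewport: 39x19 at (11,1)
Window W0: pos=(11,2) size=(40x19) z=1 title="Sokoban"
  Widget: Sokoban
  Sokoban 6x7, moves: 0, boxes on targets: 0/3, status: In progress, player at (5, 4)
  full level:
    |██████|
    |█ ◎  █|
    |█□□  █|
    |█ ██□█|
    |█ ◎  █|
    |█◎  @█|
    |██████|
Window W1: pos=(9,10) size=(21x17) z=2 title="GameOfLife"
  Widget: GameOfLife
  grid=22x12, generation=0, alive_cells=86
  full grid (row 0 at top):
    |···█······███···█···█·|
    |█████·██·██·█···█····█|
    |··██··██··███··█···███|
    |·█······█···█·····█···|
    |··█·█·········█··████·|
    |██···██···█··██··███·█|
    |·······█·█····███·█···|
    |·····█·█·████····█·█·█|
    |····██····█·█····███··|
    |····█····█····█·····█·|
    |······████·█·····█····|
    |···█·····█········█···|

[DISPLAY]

                                       
┏━━━━━━━━━━━━━━━━━━━━━━━━━━━━━━━━━━━━━━
┃ Sokoban                              
┠──────────────────────────────────────
┃██████                                
┃█ ◎  █                                
┃█□□  █                                
┃█ ██□█                                
┃█ ◎  █                                
━━━━━━━━━━━━━━━━━━┓                    
GameOfLife        ┃                    
──────────────────┨                    
en: 0             ┃                    
·█······███···█···┃                    
███·██·██·█···█···┃                    
██··██··███··█···█┃                    
······█···█·····█·┃                    
█·█·········█··███┃                    
···██···█··██··███┃                    


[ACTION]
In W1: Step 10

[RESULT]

                                       
┏━━━━━━━━━━━━━━━━━━━━━━━━━━━━━━━━━━━━━━
┃ Sokoban                              
┠──────────────────────────────────────
┃██████                                
┃█ ◎  █                                
┃█□□  █                                
┃█ ██□█                                
┃█ ◎  █                                
━━━━━━━━━━━━━━━━━━┓                    
GameOfLife        ┃                    
──────────────────┨                    
en: 10            ┃                    
············██····┃                    
█··········██·████┃                    
·█·█····██····█·██┃                    
·██·█·····████·█·█┃                    
··█·███·█·█·█·█·█·┃                    
·█··███·········█·┃                    


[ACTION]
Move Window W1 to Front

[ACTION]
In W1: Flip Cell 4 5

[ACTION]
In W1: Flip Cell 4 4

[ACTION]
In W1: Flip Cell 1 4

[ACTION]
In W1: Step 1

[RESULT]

                                       
┏━━━━━━━━━━━━━━━━━━━━━━━━━━━━━━━━━━━━━━
┃ Sokoban                              
┠──────────────────────────────────────
┃██████                                
┃█ ◎  █                                
┃█□□  █                                
┃█ ██□█                                
┃█ ◎  █                                
━━━━━━━━━━━━━━━━━━┓                    
GameOfLife        ┃                    
──────────────────┨                    
en: 11            ┃                    
···········██████·┃                    
███········██·█···┃                    
█··█·····█········┃                    
██·····██·█·█·····┃                    
██····██·██·█·█·█·┃                    
··█···██·······███┃                    
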